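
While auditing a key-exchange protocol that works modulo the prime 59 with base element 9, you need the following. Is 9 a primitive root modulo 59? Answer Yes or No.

φ(59) = 59 − 1 = 58 = 2 · 29.
9 is a primitive root mod 59 iff 9^(φ(59)/q) ≢ 1 for every prime q | φ(59), i.e. q ∈ {2, 29}.
9^29 ≡ 1 (mod 59)  [q = 2: ≡ 1 ✗]
9^2 ≡ 22 (mod 59)  [q = 29: ≢ 1 ✓]
Since 9^29 ≡ 1, the order of 9 divides 29 < 58, so 9 is not a primitive root.

No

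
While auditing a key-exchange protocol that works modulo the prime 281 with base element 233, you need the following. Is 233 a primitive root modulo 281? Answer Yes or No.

φ(281) = 281 − 1 = 280 = 2^3 · 5 · 7.
It suffices to check that the order of 233 is not a proper divisor of 280: compute 233^(280/q) for q ∈ {2, 5, 7}.
233^140 ≡ 280 (mod 281)  [q = 2: ≢ 1 ✓]
233^56 ≡ 90 (mod 281)  [q = 5: ≢ 1 ✓]
233^40 ≡ 59 (mod 281)  [q = 7: ≢ 1 ✓]
All checks pass, so 233 has order 280 and is a primitive root modulo 281.

Yes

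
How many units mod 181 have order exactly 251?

φ(181) = 181 − 1 = 180 = 2^2 · 3^2 · 5.
(Z/181Z)^× is cyclic (|G| = 180); a cyclic group of order m has exactly φ(d) elements of each order d | m, and none otherwise.
Here 180 is not a multiple of 251, so there are no elements of order 251.

0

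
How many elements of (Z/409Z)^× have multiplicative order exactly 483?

φ(409) = 409 − 1 = 408 = 2^3 · 3 · 17.
In a cyclic group of order 408, there are φ(d) elements of order d for each divisor d of 408, and zero for non-divisors.
Since 483 ∤ 408, the count is 0.

0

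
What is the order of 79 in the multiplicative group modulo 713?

The order of 79 must divide φ(713) = φ(23·31) = (23−1)·(31−1) = 22·30 = 660 = 2^2 · 3 · 5 · 11.
Divisors of 660: 1, 2, 3, 4, 5, 6, 10, 11, 12, 15, 20, 22, 30, 33, 44, 55, 60, 66, 110, 132, 165, 220, 330, 660.
Test each divisor d:
79^1 ≡ 79 (mod 713)
79^2 ≡ 537 (mod 713)
79^3 ≡ 356 (mod 713)
79^4 ≡ 317 (mod 713)
79^5 ≡ 88 (mod 713)
79^6 ≡ 535 (mod 713)
79^10 ≡ 614 (mod 713)
79^11 ≡ 22 (mod 713)
79^12 ≡ 312 (mod 713)
79^15 ≡ 557 (mod 713)
79^20 ≡ 532 (mod 713)
79^22 ≡ 484 (mod 713)
79^30 ≡ 94 (mod 713)
79^33 ≡ 666 (mod 713)
79^44 ≡ 392 (mod 713)
79^55 ≡ 68 (mod 713)
79^60 ≡ 280 (mod 713)
79^66 ≡ 70 (mod 713)
79^110 ≡ 346 (mod 713)
79^132 ≡ 622 (mod 713)
79^165 ≡ 712 (mod 713)
79^220 ≡ 645 (mod 713)
79^330 ≡ 1 (mod 713) ✓
Hence ord(79) = 330.

330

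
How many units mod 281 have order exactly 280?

96

φ(281) = 281 − 1 = 280 = 2^3 · 5 · 7.
In a cyclic group of order 280, there are φ(d) elements of order d for each divisor d of 280, and zero for non-divisors.
280 = 2^3 · 5 · 7 divides 280, and φ(280) = 96.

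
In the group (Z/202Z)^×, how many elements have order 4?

2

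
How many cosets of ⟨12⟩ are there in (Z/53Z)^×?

The order of 12 must divide φ(53) = 53 − 1 = 52 = 2^2 · 13.
Divisors of 52: 1, 2, 4, 13, 26, 52.
Check 12^d mod 53 for each divisor in increasing order:
12^1 ≡ 12 (mod 53)
12^2 ≡ 38 (mod 53)
12^4 ≡ 13 (mod 53)
12^13 ≡ 23 (mod 53)
12^26 ≡ 52 (mod 53)
12^52 ≡ 1 (mod 53) ✓
Thus |⟨12⟩| = ord(12) = 52.
[(Z/53Z)^× : ⟨12⟩] = 52/52 = 1.

1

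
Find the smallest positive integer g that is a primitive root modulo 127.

φ(127) = 127 − 1 = 126 = 2 · 3^2 · 7.
Test candidates g = 2, 3, … against the prime factors q ∈ {2, 3, 7} of φ(127): g is a generator iff g^(126/q) ≢ 1 for every such q.
g = 2: 2^63 ≡ 1 — hits 1, so not a primitive root.
g = 3: 3^63 ≡ 126; 3^42 ≡ 107; 3^18 ≡ 4 — none is 1, so 3 is a primitive root.
The smallest primitive root modulo 127 is 3.

3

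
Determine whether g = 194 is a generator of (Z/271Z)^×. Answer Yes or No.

No

φ(271) = 271 − 1 = 270 = 2 · 3^3 · 5.
It suffices to check that the order of 194 is not a proper divisor of 270: compute 194^(270/q) for q ∈ {2, 3, 5}.
194^135 ≡ 270 (mod 271)  [q = 2: ≢ 1 ✓]
194^90 ≡ 28 (mod 271)  [q = 3: ≢ 1 ✓]
194^54 ≡ 1 (mod 271)  [q = 5: ≡ 1 ✗]
Since 194^54 ≡ 1, the order of 194 divides 54 < 270, so 194 is not a primitive root.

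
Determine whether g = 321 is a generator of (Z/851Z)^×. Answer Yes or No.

No

851 = 23 · 37 is a product of two distinct odd primes, so (Z/851Z)^× ≅ (Z/23Z)^× × (Z/37Z)^× is not cyclic.
No primitive root modulo 851 exists; in particular 321 is not one.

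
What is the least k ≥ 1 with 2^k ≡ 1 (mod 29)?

ord(2) | φ(29) = 29 − 1 = 28 = 2^2 · 7.
Divisors of 28: 1, 2, 4, 7, 14, 28.
Compute 2^d (mod 29) for the divisors d until we hit 1:
2^1 ≡ 2 (mod 29)
2^2 ≡ 4 (mod 29)
2^4 ≡ 16 (mod 29)
2^7 ≡ 12 (mod 29)
2^14 ≡ 28 (mod 29)
2^28 ≡ 1 (mod 29) ✓
Hence ord(2) = 28.

28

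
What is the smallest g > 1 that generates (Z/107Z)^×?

φ(107) = 107 − 1 = 106 = 2 · 53.
Test candidates g = 2, 3, … against the prime factors q ∈ {2, 53} of φ(107): g is a generator iff g^(106/q) ≢ 1 for every such q.
g = 2: 2^53 ≡ 106; 2^2 ≡ 4 — none is 1, so 2 is a primitive root.
Hence the least primitive root of 107 is 2.

2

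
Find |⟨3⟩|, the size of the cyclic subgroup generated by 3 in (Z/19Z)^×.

Since 3 ∈ (Z/19Z)^×, its order divides φ(19) = 19 − 1 = 18 = 2 · 3^2.
Divisors of 18: 1, 2, 3, 6, 9, 18.
Compute 3^d (mod 19) for the divisors d until we hit 1:
3^1 ≡ 3 (mod 19)
3^2 ≡ 9 (mod 19)
3^3 ≡ 8 (mod 19)
3^6 ≡ 7 (mod 19)
3^9 ≡ 18 (mod 19)
3^18 ≡ 1 (mod 19) ✓
Therefore the multiplicative order of 3 modulo 19 is 18.

18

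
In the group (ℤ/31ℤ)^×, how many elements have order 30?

φ(31) = 31 − 1 = 30 = 2 · 3 · 5.
Since (Z/31Z)^× is cyclic of order 30, the number of elements of order d is φ(d) when d | 30 and 0 otherwise.
30 = 2 · 3 · 5 divides 30, and φ(30) = 8.

8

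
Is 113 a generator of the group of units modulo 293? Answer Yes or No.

Yes

φ(293) = 293 − 1 = 292 = 2^2 · 73.
Test 113^(292/q) mod 293 for each prime factor q of 292:
113^146 ≡ 292 (mod 293)  [q = 2: ≢ 1 ✓]
113^4 ≡ 186 (mod 293)  [q = 73: ≢ 1 ✓]
Every test exponent gives a nontrivial residue, hence 113 generates the full group.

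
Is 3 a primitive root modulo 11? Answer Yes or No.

φ(11) = 11 − 1 = 10 = 2 · 5.
An element g generates (Z/11Z)^× iff g^(10/q) ≢ 1 (mod 11) for each prime q ∈ {2, 5}.
3^5 ≡ 1 (mod 11)  [q = 2: ≡ 1 ✗]
3^2 ≡ 9 (mod 11)  [q = 5: ≢ 1 ✓]
The check at q = 2 fails, so 3 generates a proper subgroup.

No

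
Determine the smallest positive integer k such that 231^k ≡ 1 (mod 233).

58

Since 231 ∈ (Z/233Z)^×, its order divides φ(233) = 233 − 1 = 232 = 2^3 · 29.
Divisors of 232: 1, 2, 4, 8, 29, 58, 116, 232.
Test each divisor d:
231^1 ≡ 231 (mod 233)
231^2 ≡ 4 (mod 233)
231^4 ≡ 16 (mod 233)
231^8 ≡ 23 (mod 233)
231^29 ≡ 232 (mod 233)
231^58 ≡ 1 (mod 233) ✓
The smallest such exponent is 58, so the order of 231 is 58.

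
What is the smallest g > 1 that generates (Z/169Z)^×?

2

φ(169) = φ(13^2) = 13·(13−1) = 156 = 2^2 · 3 · 13.
g is a primitive root iff g^(156/q) ≢ 1 (mod 169) for each prime q ∈ {2, 3, 13}.
g = 2: 2^78 ≡ 168; 2^52 ≡ 146; 2^12 ≡ 40 — none is 1, so 2 is a primitive root.
The smallest primitive root modulo 169 is 2.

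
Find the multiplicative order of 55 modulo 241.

240

By Lagrange's theorem, ord_241(55) divides φ(241) = 241 − 1 = 240 = 2^4 · 3 · 5.
Divisors of 240: 1, 2, 3, 4, 5, 6, 8, 10, 12, 15, 16, 20, 24, 30, 40, 48, 60, 80, 120, 240.
Evaluate successive powers at the divisors of 240:
55^1 ≡ 55 (mod 241)
55^2 ≡ 133 (mod 241)
55^3 ≡ 85 (mod 241)
55^4 ≡ 96 (mod 241)
55^5 ≡ 219 (mod 241)
55^6 ≡ 236 (mod 241)
55^8 ≡ 58 (mod 241)
55^10 ≡ 2 (mod 241)
55^12 ≡ 25 (mod 241)
55^15 ≡ 197 (mod 241)
55^16 ≡ 231 (mod 241)
55^20 ≡ 4 (mod 241)
55^24 ≡ 143 (mod 241)
55^30 ≡ 8 (mod 241)
55^40 ≡ 16 (mod 241)
55^48 ≡ 205 (mod 241)
55^60 ≡ 64 (mod 241)
55^80 ≡ 15 (mod 241)
55^120 ≡ 240 (mod 241)
55^240 ≡ 1 (mod 241) ✓
So ord_241(55) = 240.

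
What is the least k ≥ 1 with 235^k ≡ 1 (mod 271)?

270

ord(235) | φ(271) = 271 − 1 = 270 = 2 · 3^3 · 5.
Divisors of 270: 1, 2, 3, 5, 6, 9, 10, 15, 18, 27, 30, 45, 54, 90, 135, 270.
Check 235^d mod 271 for each divisor in increasing order:
235^1 ≡ 235
235^2 ≡ 212
235^3 ≡ 227
235^5 ≡ 157
235^6 ≡ 39
235^9 ≡ 181
235^10 ≡ 259
235^15 ≡ 13
235^18 ≡ 241
235^27 ≡ 261
235^30 ≡ 169
235^45 ≡ 29
235^54 ≡ 100
235^90 ≡ 28
235^135 ≡ 270
235^270 ≡ 1
Therefore the multiplicative order of 235 modulo 271 is 270.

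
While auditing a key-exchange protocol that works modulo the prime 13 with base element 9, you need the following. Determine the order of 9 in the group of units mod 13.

Since 9 ∈ (Z/13Z)^×, its order divides φ(13) = 13 − 1 = 12 = 2^2 · 3.
Divisors of 12: 1, 2, 3, 4, 6, 12.
Evaluate successive powers at the divisors of 12:
9^1 ≡ 9
9^2 ≡ 3
9^3 ≡ 1
The smallest such exponent is 3, so the order of 9 is 3.

3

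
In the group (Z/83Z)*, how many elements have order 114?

0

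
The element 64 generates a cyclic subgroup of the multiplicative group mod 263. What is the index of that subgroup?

Since 64 ∈ (Z/263Z)^×, its order divides φ(263) = 263 − 1 = 262 = 2 · 131.
Divisors of 262: 1, 2, 131, 262.
Evaluate successive powers at the divisors of 262:
64^1 ≡ 64 (mod 263)
64^2 ≡ 151 (mod 263)
64^131 ≡ 1 (mod 263) ✓
So ord_263(64) = 131, hence |⟨64⟩| = 131.
[(Z/263Z)^× : ⟨64⟩] = 262/131 = 2.

2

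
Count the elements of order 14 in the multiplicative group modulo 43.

φ(43) = 43 − 1 = 42 = 2 · 3 · 7.
Since (Z/43Z)^× is cyclic of order 42, the number of elements of order d is φ(d) when d | 42 and 0 otherwise.
14 = 2 · 7 divides 42, and φ(14) = 6.

6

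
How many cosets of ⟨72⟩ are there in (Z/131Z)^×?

Since 72 ∈ (Z/131Z)^×, its order divides φ(131) = 131 − 1 = 130 = 2 · 5 · 13.
Divisors of 130: 1, 2, 5, 10, 13, 26, 65, 130.
Compute 72^d (mod 131) for the divisors d until we hit 1:
72^1 ≡ 72 (mod 131)
72^2 ≡ 75 (mod 131)
72^5 ≡ 79 (mod 131)
72^10 ≡ 84 (mod 131)
72^13 ≡ 78 (mod 131)
72^26 ≡ 58 (mod 131)
72^65 ≡ 130 (mod 131)
72^130 ≡ 1 (mod 131) ✓
The order of 72 is 130, so the subgroup it generates has 130 elements.
[(Z/131Z)^× : ⟨72⟩] = 130/130 = 1.

1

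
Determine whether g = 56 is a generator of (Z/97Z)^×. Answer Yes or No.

φ(97) = 97 − 1 = 96 = 2^5 · 3.
56 is a primitive root mod 97 iff 56^(φ(97)/q) ≢ 1 for every prime q | φ(97), i.e. q ∈ {2, 3}.
56^48 ≡ 96 (mod 97)  [q = 2: ≢ 1 ✓]
56^32 ≡ 35 (mod 97)  [q = 3: ≢ 1 ✓]
Every test exponent gives a nontrivial residue, hence 56 generates the full group.

Yes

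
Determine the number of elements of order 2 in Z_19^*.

φ(19) = 19 − 1 = 18 = 2 · 3^2.
(Z/19Z)^× is cyclic (|G| = 18); a cyclic group of order m has exactly φ(d) elements of each order d | m, and none otherwise.
2 | 18, and φ(2) = 2 − 1 = 1.

1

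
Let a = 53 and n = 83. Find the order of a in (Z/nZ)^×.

82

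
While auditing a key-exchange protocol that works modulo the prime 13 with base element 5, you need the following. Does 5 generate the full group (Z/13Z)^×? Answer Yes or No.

No

φ(13) = 13 − 1 = 12 = 2^2 · 3.
An element g generates (Z/13Z)^× iff g^(12/q) ≢ 1 (mod 13) for each prime q ∈ {2, 3}.
5^6 ≡ 12 (mod 13)  [q = 2: ≢ 1 ✓]
5^4 ≡ 1 (mod 13)  [q = 3: ≡ 1 ✗]
Since 5^4 ≡ 1, the order of 5 divides 4 < 12, so 5 is not a primitive root.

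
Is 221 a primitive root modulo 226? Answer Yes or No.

φ(226) = φ(2)·φ(113) = 1·112 = 112 = 2^4 · 7.
It suffices to check that the order of 221 is not a proper divisor of 112: compute 221^(112/q) for q ∈ {2, 7}.
221^56 ≡ 225 (mod 226)  [q = 2: ≢ 1 ✓]
221^16 ≡ 143 (mod 226)  [q = 7: ≢ 1 ✓]
None equal 1, so ord_226(221) = 112: 221 is a primitive root.

Yes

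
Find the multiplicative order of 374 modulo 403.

By Lagrange's theorem, ord_403(374) divides φ(403) = φ(13·31) = (13−1)·(31−1) = 12·30 = 360 = 2^3 · 3^2 · 5.
Divisors of 360: 1, 2, 3, 4, 5, 6, 8, 9, 10, 12, 15, 18, 20, 24, 30, 36, 40, 45, 60, 72, 90, 120, 180, 360.
Test each divisor d:
374^1 ≡ 374 (mod 403)
374^2 ≡ 35 (mod 403)
374^3 ≡ 194 (mod 403)
374^4 ≡ 16 (mod 403)
374^5 ≡ 342 (mod 403)
374^6 ≡ 157 (mod 403)
374^8 ≡ 256 (mod 403)
374^9 ≡ 233 (mod 403)
374^10 ≡ 94 (mod 403)
374^12 ≡ 66 (mod 403)
374^15 ≡ 311 (mod 403)
374^18 ≡ 287 (mod 403)
374^20 ≡ 373 (mod 403)
374^24 ≡ 326 (mod 403)
374^30 ≡ 1 (mod 403) ✓
So ord_403(374) = 30.

30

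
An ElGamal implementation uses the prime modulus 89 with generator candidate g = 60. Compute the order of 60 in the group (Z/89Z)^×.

88

Since 60 ∈ (Z/89Z)^×, its order divides φ(89) = 89 − 1 = 88 = 2^3 · 11.
Divisors of 88: 1, 2, 4, 8, 11, 22, 44, 88.
Evaluate successive powers at the divisors of 88:
60^1 ≡ 60 (mod 89)
60^2 ≡ 40 (mod 89)
60^4 ≡ 87 (mod 89)
60^8 ≡ 4 (mod 89)
60^11 ≡ 77 (mod 89)
60^22 ≡ 55 (mod 89)
60^44 ≡ 88 (mod 89)
60^88 ≡ 1 (mod 89) ✓
Hence ord(60) = 88.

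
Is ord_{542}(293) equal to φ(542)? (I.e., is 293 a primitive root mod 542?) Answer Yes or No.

No

φ(542) = φ(2)·φ(271) = 1·270 = 270 = 2 · 3^3 · 5.
Test 293^(270/q) mod 542 for each prime factor q of 270:
293^135 ≡ 1 (mod 542)  [q = 2: ≡ 1 ✗]
293^90 ≡ 299 (mod 542)  [q = 3: ≢ 1 ✓]
293^54 ≡ 371 (mod 542)  [q = 5: ≢ 1 ✓]
Since 293^135 ≡ 1, the order of 293 divides 135 < 270, so 293 is not a primitive root.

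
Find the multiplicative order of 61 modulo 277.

92

Since 61 ∈ (Z/277Z)^×, its order divides φ(277) = 277 − 1 = 276 = 2^2 · 3 · 23.
Divisors of 276: 1, 2, 3, 4, 6, 12, 23, 46, 69, 92, 138, 276.
Evaluate successive powers at the divisors of 276:
61^1 ≡ 61 (mod 277)
61^2 ≡ 120 (mod 277)
61^3 ≡ 118 (mod 277)
61^4 ≡ 273 (mod 277)
61^6 ≡ 74 (mod 277)
61^12 ≡ 213 (mod 277)
61^23 ≡ 217 (mod 277)
61^46 ≡ 276 (mod 277)
61^69 ≡ 60 (mod 277)
61^92 ≡ 1 (mod 277) ✓
Hence ord(61) = 92.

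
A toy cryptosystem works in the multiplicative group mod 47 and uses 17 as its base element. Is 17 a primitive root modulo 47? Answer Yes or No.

No

φ(47) = 47 − 1 = 46 = 2 · 23.
An element g generates (Z/47Z)^× iff g^(46/q) ≢ 1 (mod 47) for each prime q ∈ {2, 23}.
17^23 ≡ 1 (mod 47)  [q = 2: ≡ 1 ✗]
17^2 ≡ 7 (mod 47)  [q = 23: ≢ 1 ✓]
The check at q = 2 fails, so 17 generates a proper subgroup.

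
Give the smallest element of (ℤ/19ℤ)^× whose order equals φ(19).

2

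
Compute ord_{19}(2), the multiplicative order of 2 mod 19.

ord(2) | φ(19) = 19 − 1 = 18 = 2 · 3^2.
Divisors of 18: 1, 2, 3, 6, 9, 18.
Compute 2^d (mod 19) for the divisors d until we hit 1:
2^1 ≡ 2 (mod 19)
2^2 ≡ 4 (mod 19)
2^3 ≡ 8 (mod 19)
2^6 ≡ 7 (mod 19)
2^9 ≡ 18 (mod 19)
2^18 ≡ 1 (mod 19) ✓
So ord_19(2) = 18.

18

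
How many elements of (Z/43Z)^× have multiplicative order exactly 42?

12

φ(43) = 43 − 1 = 42 = 2 · 3 · 7.
In a cyclic group of order 42, there are φ(d) elements of order d for each divisor d of 42, and zero for non-divisors.
42 = 2 · 3 · 7 divides 42, and φ(42) = 12.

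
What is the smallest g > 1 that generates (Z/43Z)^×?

3

φ(43) = 43 − 1 = 42 = 2 · 3 · 7.
Test candidates g = 2, 3, … against the prime factors q ∈ {2, 3, 7} of φ(43): g is a generator iff g^(42/q) ≢ 1 for every such q.
g = 2: 2^21 ≡ 42; 2^14 ≡ 1 — hits 1, so not a primitive root.
g = 3: 3^21 ≡ 42; 3^14 ≡ 36; 3^6 ≡ 41 — none is 1, so 3 is a primitive root.
Hence the least primitive root of 43 is 3.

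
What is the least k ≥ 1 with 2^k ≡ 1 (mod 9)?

6

By Lagrange's theorem, ord_9(2) divides φ(9) = φ(3^2) = 3·(3−1) = 6 = 2 · 3.
Divisors of 6: 1, 2, 3, 6.
Evaluate successive powers at the divisors of 6:
2^1 ≡ 2
2^2 ≡ 4
2^3 ≡ 8
2^6 ≡ 1
Therefore the multiplicative order of 2 modulo 9 is 6.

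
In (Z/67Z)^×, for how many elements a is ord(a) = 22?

φ(67) = 67 − 1 = 66 = 2 · 3 · 11.
(Z/67Z)^× is cyclic (|G| = 66); a cyclic group of order m has exactly φ(d) elements of each order d | m, and none otherwise.
22 = 2 · 11 divides 66, and φ(22) = 10.

10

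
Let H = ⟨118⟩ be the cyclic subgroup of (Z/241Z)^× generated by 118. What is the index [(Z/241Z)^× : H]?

4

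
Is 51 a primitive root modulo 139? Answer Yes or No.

No

φ(139) = 139 − 1 = 138 = 2 · 3 · 23.
An element g generates (Z/139Z)^× iff g^(138/q) ≢ 1 (mod 139) for each prime q ∈ {2, 3, 23}.
51^69 ≡ 1 (mod 139)  [q = 2: ≡ 1 ✗]
51^46 ≡ 96 (mod 139)  [q = 3: ≢ 1 ✓]
51^6 ≡ 79 (mod 139)  [q = 23: ≢ 1 ✓]
51^69 ≡ 1 shows ord(51) | 69, strictly less than φ(139); not a primitive root.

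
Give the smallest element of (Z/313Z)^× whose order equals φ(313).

10

φ(313) = 313 − 1 = 312 = 2^3 · 3 · 13.
g is a primitive root iff g^(312/q) ≢ 1 (mod 313) for each prime q ∈ {2, 3, 13}.
g = 2: 2^156 ≡ 1 — hits 1, so not a primitive root.
g = 3: 3^156 ≡ 1 — hits 1, so not a primitive root.
g = 4: 4^156 ≡ 1 — hits 1, so not a primitive root.
g = 5: 5^156 ≡ 312; 5^104 ≡ 1 — hits 1, so not a primitive root.
g = 6: 6^156 ≡ 1 — hits 1, so not a primitive root.
g = 7: 7^156 ≡ 312; 7^104 ≡ 1 — hits 1, so not a primitive root.
g = 8: 8^156 ≡ 1 — hits 1, so not a primitive root.
g = 9: 9^156 ≡ 1 — hits 1, so not a primitive root.
g = 10: 10^156 ≡ 312; 10^104 ≡ 214; 10^24 ≡ 103 — none is 1, so 10 is a primitive root.
Hence the least primitive root of 313 is 10.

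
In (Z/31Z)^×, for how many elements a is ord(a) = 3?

2

φ(31) = 31 − 1 = 30 = 2 · 3 · 5.
Since (Z/31Z)^× is cyclic of order 30, the number of elements of order d is φ(d) when d | 30 and 0 otherwise.
3 | 30, and φ(3) = 3 − 1 = 2.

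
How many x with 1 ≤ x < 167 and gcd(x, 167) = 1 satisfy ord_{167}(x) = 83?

φ(167) = 167 − 1 = 166 = 2 · 83.
In a cyclic group of order 166, there are φ(d) elements of order d for each divisor d of 166, and zero for non-divisors.
83 | 166, and φ(83) = 83 − 1 = 82.

82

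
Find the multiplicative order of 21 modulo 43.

7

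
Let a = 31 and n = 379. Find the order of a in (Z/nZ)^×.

By Lagrange's theorem, ord_379(31) divides φ(379) = 379 − 1 = 378 = 2 · 3^3 · 7.
Divisors of 378: 1, 2, 3, 6, 7, 9, 14, 18, 21, 27, 42, 54, 63, 126, 189, 378.
Check 31^d mod 379 for each divisor in increasing order:
31^1 ≡ 31 (mod 379)
31^2 ≡ 203 (mod 379)
31^3 ≡ 229 (mod 379)
31^6 ≡ 139 (mod 379)
31^7 ≡ 140 (mod 379)
31^9 ≡ 374 (mod 379)
31^14 ≡ 271 (mod 379)
31^18 ≡ 25 (mod 379)
31^21 ≡ 40 (mod 379)
31^27 ≡ 254 (mod 379)
31^42 ≡ 84 (mod 379)
31^54 ≡ 86 (mod 379)
31^63 ≡ 328 (mod 379)
31^126 ≡ 327 (mod 379)
31^189 ≡ 378 (mod 379)
31^378 ≡ 1 (mod 379) ✓
The smallest such exponent is 378, so the order of 31 is 378.

378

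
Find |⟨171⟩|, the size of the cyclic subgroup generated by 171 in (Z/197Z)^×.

The order of 171 must divide φ(197) = 197 − 1 = 196 = 2^2 · 7^2.
Divisors of 196: 1, 2, 4, 7, 14, 28, 49, 98, 196.
Evaluate successive powers at the divisors of 196:
171^1 ≡ 171 (mod 197)
171^2 ≡ 85 (mod 197)
171^4 ≡ 133 (mod 197)
171^7 ≡ 191 (mod 197)
171^14 ≡ 36 (mod 197)
171^28 ≡ 114 (mod 197)
171^49 ≡ 1 (mod 197) ✓
So ord_197(171) = 49.

49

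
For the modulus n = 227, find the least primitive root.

2

φ(227) = 227 − 1 = 226 = 2 · 113.
Test candidates g = 2, 3, … against the prime factors q ∈ {2, 113} of φ(227): g is a generator iff g^(226/q) ≢ 1 for every such q.
g = 2: 2^113 ≡ 226; 2^2 ≡ 4 — none is 1, so 2 is a primitive root.
The smallest primitive root modulo 227 is 2.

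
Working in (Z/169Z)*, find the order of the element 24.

156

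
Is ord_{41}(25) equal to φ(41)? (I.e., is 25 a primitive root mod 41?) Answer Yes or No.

No

φ(41) = 41 − 1 = 40 = 2^3 · 5.
Test 25^(40/q) mod 41 for each prime factor q of 40:
25^20 ≡ 1 (mod 41)  [q = 2: ≡ 1 ✗]
25^8 ≡ 37 (mod 41)  [q = 5: ≢ 1 ✓]
Since 25^20 ≡ 1, the order of 25 divides 20 < 40, so 25 is not a primitive root.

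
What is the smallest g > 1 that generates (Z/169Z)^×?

φ(169) = φ(13^2) = 13·(13−1) = 156 = 2^2 · 3 · 13.
g is a primitive root iff g^(156/q) ≢ 1 (mod 169) for each prime q ∈ {2, 3, 13}.
g = 2: 2^78 ≡ 168; 2^52 ≡ 146; 2^12 ≡ 40 — none is 1, so 2 is a primitive root.
The smallest primitive root modulo 169 is 2.

2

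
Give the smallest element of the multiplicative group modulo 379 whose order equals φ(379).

φ(379) = 379 − 1 = 378 = 2 · 3^3 · 7.
Test candidates g = 2, 3, … against the prime factors q ∈ {2, 3, 7} of φ(379): g is a generator iff g^(378/q) ≢ 1 for every such q.
g = 2: 2^189 ≡ 378; 2^126 ≡ 327; 2^54 ≡ 125 — none is 1, so 2 is a primitive root.
So 2 is the smallest generator of (Z/379Z)^×.

2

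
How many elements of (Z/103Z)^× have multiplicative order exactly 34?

16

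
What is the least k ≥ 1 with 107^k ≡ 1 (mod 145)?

28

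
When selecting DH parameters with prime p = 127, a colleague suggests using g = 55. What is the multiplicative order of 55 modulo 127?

126

By Lagrange's theorem, ord_127(55) divides φ(127) = 127 − 1 = 126 = 2 · 3^2 · 7.
Divisors of 126: 1, 2, 3, 6, 7, 9, 14, 18, 21, 42, 63, 126.
Evaluate successive powers at the divisors of 126:
55^1 ≡ 55 (mod 127)
55^2 ≡ 104 (mod 127)
55^3 ≡ 5 (mod 127)
55^6 ≡ 25 (mod 127)
55^7 ≡ 105 (mod 127)
55^9 ≡ 125 (mod 127)
55^14 ≡ 103 (mod 127)
55^18 ≡ 4 (mod 127)
55^21 ≡ 20 (mod 127)
55^42 ≡ 19 (mod 127)
55^63 ≡ 126 (mod 127)
55^126 ≡ 1 (mod 127) ✓
Therefore the multiplicative order of 55 modulo 127 is 126.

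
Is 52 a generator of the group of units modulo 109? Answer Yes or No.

Yes

φ(109) = 109 − 1 = 108 = 2^2 · 3^3.
Test 52^(108/q) mod 109 for each prime factor q of 108:
52^54 ≡ 108 (mod 109)  [q = 2: ≢ 1 ✓]
52^36 ≡ 63 (mod 109)  [q = 3: ≢ 1 ✓]
Every test exponent gives a nontrivial residue, hence 52 generates the full group.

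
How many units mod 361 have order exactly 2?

φ(361) = φ(19^2) = 19·(19−1) = 342 = 2 · 3^2 · 19.
In a cyclic group of order 342, there are φ(d) elements of order d for each divisor d of 342, and zero for non-divisors.
2 | 342, and φ(2) = 2 − 1 = 1.

1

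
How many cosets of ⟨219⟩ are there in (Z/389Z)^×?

1

By Lagrange's theorem, ord_389(219) divides φ(389) = 389 − 1 = 388 = 2^2 · 97.
Divisors of 388: 1, 2, 4, 97, 194, 388.
Check 219^d mod 389 for each divisor in increasing order:
219^1 ≡ 219 (mod 389)
219^2 ≡ 114 (mod 389)
219^4 ≡ 159 (mod 389)
219^97 ≡ 274 (mod 389)
219^194 ≡ 388 (mod 389)
219^388 ≡ 1 (mod 389) ✓
The order of 219 is 388, so the subgroup it generates has 388 elements.
Index = |(Z/389Z)^×| / |⟨219⟩| = 388 / 388 = 1.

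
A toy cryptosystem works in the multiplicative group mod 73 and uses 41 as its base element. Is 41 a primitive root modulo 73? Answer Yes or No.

φ(73) = 73 − 1 = 72 = 2^3 · 3^2.
It suffices to check that the order of 41 is not a proper divisor of 72: compute 41^(72/q) for q ∈ {2, 3}.
41^36 ≡ 1 (mod 73)  [q = 2: ≡ 1 ✗]
41^24 ≡ 8 (mod 73)  [q = 3: ≢ 1 ✓]
41^36 ≡ 1 shows ord(41) | 36, strictly less than φ(73); not a primitive root.

No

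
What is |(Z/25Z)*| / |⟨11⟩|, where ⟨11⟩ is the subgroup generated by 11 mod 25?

4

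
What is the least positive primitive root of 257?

3

φ(257) = 257 − 1 = 256 = 2^8.
Test candidates g = 2, 3, … against the prime factors q ∈ {2} of φ(257): g is a generator iff g^(256/q) ≢ 1 for every such q.
g = 2: 2^128 ≡ 1 — hits 1, so not a primitive root.
g = 3: 3^128 ≡ 256 — none is 1, so 3 is a primitive root.
So 3 is the smallest generator of (Z/257Z)^×.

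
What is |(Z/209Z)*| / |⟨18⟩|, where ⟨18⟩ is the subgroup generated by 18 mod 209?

18

The order of 18 must divide φ(209) = φ(11·19) = (11−1)·(19−1) = 10·18 = 180 = 2^2 · 3^2 · 5.
Divisors of 180: 1, 2, 3, 4, 5, 6, 9, 10, 12, 15, 18, 20, 30, 36, 45, 60, 90, 180.
Test each divisor d:
18^1 ≡ 18
18^2 ≡ 115
18^3 ≡ 189
18^4 ≡ 58
18^5 ≡ 208
18^6 ≡ 191
18^9 ≡ 151
18^10 ≡ 1
So ord_209(18) = 10, hence |⟨18⟩| = 10.
[(Z/209Z)^× : ⟨18⟩] = 180/10 = 18.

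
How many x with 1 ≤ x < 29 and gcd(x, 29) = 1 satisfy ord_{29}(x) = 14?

6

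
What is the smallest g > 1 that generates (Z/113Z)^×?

φ(113) = 113 − 1 = 112 = 2^4 · 7.
g is a primitive root iff g^(112/q) ≢ 1 (mod 113) for each prime q ∈ {2, 7}.
g = 2: 2^56 ≡ 1 — hits 1, so not a primitive root.
g = 3: 3^56 ≡ 112; 3^16 ≡ 49 — none is 1, so 3 is a primitive root.
Hence the least primitive root of 113 is 3.

3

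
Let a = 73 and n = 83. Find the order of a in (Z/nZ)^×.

82

ord(73) | φ(83) = 83 − 1 = 82 = 2 · 41.
Divisors of 82: 1, 2, 41, 82.
Evaluate successive powers at the divisors of 82:
73^1 ≡ 73 (mod 83)
73^2 ≡ 17 (mod 83)
73^41 ≡ 82 (mod 83)
73^82 ≡ 1 (mod 83) ✓
Therefore the multiplicative order of 73 modulo 83 is 82.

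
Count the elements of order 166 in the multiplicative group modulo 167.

82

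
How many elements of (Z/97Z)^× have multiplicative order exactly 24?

8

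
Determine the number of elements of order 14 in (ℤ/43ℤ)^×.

6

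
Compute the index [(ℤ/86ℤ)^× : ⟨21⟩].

6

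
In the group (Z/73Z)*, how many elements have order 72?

φ(73) = 73 − 1 = 72 = 2^3 · 3^2.
In a cyclic group of order 72, there are φ(d) elements of order d for each divisor d of 72, and zero for non-divisors.
72 = 2^3 · 3^2 divides 72, and φ(72) = 24.

24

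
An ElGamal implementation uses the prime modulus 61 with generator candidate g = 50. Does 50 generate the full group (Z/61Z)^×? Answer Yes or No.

φ(61) = 61 − 1 = 60 = 2^2 · 3 · 5.
An element g generates (Z/61Z)^× iff g^(60/q) ≢ 1 (mod 61) for each prime q ∈ {2, 3, 5}.
50^30 ≡ 60 (mod 61)  [q = 2: ≢ 1 ✓]
50^20 ≡ 1 (mod 61)  [q = 3: ≡ 1 ✗]
50^12 ≡ 1 (mod 61)  [q = 5: ≡ 1 ✗]
The check at q = 3 fails, so 50 generates a proper subgroup.

No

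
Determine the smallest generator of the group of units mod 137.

3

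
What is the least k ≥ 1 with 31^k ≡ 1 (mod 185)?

4

By Lagrange's theorem, ord_185(31) divides φ(185) = φ(5·37) = (5−1)·(37−1) = 4·36 = 144 = 2^4 · 3^2.
Divisors of 144: 1, 2, 3, 4, 6, 8, 9, 12, 16, 18, 24, 36, 48, 72, 144.
Compute 31^d (mod 185) for the divisors d until we hit 1:
31^1 ≡ 31 (mod 185)
31^2 ≡ 36 (mod 185)
31^3 ≡ 6 (mod 185)
31^4 ≡ 1 (mod 185) ✓
The smallest such exponent is 4, so the order of 31 is 4.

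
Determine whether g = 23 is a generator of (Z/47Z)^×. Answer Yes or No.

φ(47) = 47 − 1 = 46 = 2 · 23.
It suffices to check that the order of 23 is not a proper divisor of 46: compute 23^(46/q) for q ∈ {2, 23}.
23^23 ≡ 46 (mod 47)  [q = 2: ≢ 1 ✓]
23^2 ≡ 12 (mod 47)  [q = 23: ≢ 1 ✓]
Every test exponent gives a nontrivial residue, hence 23 generates the full group.

Yes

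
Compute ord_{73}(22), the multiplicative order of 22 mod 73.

8

By Lagrange's theorem, ord_73(22) divides φ(73) = 73 − 1 = 72 = 2^3 · 3^2.
Divisors of 72: 1, 2, 3, 4, 6, 8, 9, 12, 18, 24, 36, 72.
Check 22^d mod 73 for each divisor in increasing order:
22^1 ≡ 22 (mod 73)
22^2 ≡ 46 (mod 73)
22^3 ≡ 63 (mod 73)
22^4 ≡ 72 (mod 73)
22^6 ≡ 27 (mod 73)
22^8 ≡ 1 (mod 73) ✓
The smallest such exponent is 8, so the order of 22 is 8.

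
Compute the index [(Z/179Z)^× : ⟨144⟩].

ord(144) | φ(179) = 179 − 1 = 178 = 2 · 89.
Divisors of 178: 1, 2, 89, 178.
Evaluate successive powers at the divisors of 178:
144^1 ≡ 144
144^2 ≡ 151
144^89 ≡ 1
The order of 144 is 89, so the subgroup it generates has 89 elements.
[(Z/179Z)^× : ⟨144⟩] = 178/89 = 2.

2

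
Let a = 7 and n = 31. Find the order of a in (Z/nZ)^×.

15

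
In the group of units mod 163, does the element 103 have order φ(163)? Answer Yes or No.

φ(163) = 163 − 1 = 162 = 2 · 3^4.
103 is a primitive root mod 163 iff 103^(φ(163)/q) ≢ 1 for every prime q | φ(163), i.e. q ∈ {2, 3}.
103^81 ≡ 162 (mod 163)  [q = 2: ≢ 1 ✓]
103^54 ≡ 104 (mod 163)  [q = 3: ≢ 1 ✓]
Every test exponent gives a nontrivial residue, hence 103 generates the full group.

Yes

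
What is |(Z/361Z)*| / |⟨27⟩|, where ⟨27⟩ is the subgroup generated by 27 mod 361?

3

Since 27 ∈ (Z/361Z)^×, its order divides φ(361) = φ(19^2) = 19·(19−1) = 342 = 2 · 3^2 · 19.
Divisors of 342: 1, 2, 3, 6, 9, 18, 19, 38, 57, 114, 171, 342.
Evaluate successive powers at the divisors of 342:
27^1 ≡ 27
27^2 ≡ 7
27^3 ≡ 189
27^6 ≡ 343
27^9 ≡ 208
27^18 ≡ 305
27^19 ≡ 293
27^38 ≡ 292
27^57 ≡ 360
27^114 ≡ 1
The order of 27 is 114, so the subgroup it generates has 114 elements.
Index = |(Z/361Z)^×| / |⟨27⟩| = 342 / 114 = 3.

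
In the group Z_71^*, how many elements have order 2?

1

φ(71) = 71 − 1 = 70 = 2 · 5 · 7.
Since (Z/71Z)^× is cyclic of order 70, the number of elements of order d is φ(d) when d | 70 and 0 otherwise.
2 | 70, and φ(2) = 2 − 1 = 1.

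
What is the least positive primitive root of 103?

5

φ(103) = 103 − 1 = 102 = 2 · 3 · 17.
g is a primitive root iff g^(102/q) ≢ 1 (mod 103) for each prime q ∈ {2, 3, 17}.
g = 2: 2^51 ≡ 1 — hits 1, so not a primitive root.
g = 3: 3^51 ≡ 102; 3^34 ≡ 1 — hits 1, so not a primitive root.
g = 4: 4^51 ≡ 1 — hits 1, so not a primitive root.
g = 5: 5^51 ≡ 102; 5^34 ≡ 56; 5^6 ≡ 72 — none is 1, so 5 is a primitive root.
Hence the least primitive root of 103 is 5.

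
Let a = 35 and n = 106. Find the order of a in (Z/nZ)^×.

ord(35) | φ(106) = φ(2)·φ(53) = 1·52 = 52 = 2^2 · 13.
Divisors of 52: 1, 2, 4, 13, 26, 52.
Check 35^d mod 106 for each divisor in increasing order:
35^1 ≡ 35 (mod 106)
35^2 ≡ 59 (mod 106)
35^4 ≡ 89 (mod 106)
35^13 ≡ 83 (mod 106)
35^26 ≡ 105 (mod 106)
35^52 ≡ 1 (mod 106) ✓
Therefore the multiplicative order of 35 modulo 106 is 52.

52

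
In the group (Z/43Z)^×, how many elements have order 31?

φ(43) = 43 − 1 = 42 = 2 · 3 · 7.
In a cyclic group of order 42, there are φ(d) elements of order d for each divisor d of 42, and zero for non-divisors.
Since 31 ∤ 42, the count is 0.

0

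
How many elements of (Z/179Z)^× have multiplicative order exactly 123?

0

φ(179) = 179 − 1 = 178 = 2 · 89.
Since (Z/179Z)^× is cyclic of order 178, the number of elements of order d is φ(d) when d | 178 and 0 otherwise.
123 does not divide 178, so no element of (Z/179Z)^× has order 123.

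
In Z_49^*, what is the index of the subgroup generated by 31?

7

By Lagrange's theorem, ord_49(31) divides φ(49) = φ(7^2) = 7·(7−1) = 42 = 2 · 3 · 7.
Divisors of 42: 1, 2, 3, 6, 7, 14, 21, 42.
Compute 31^d (mod 49) for the divisors d until we hit 1:
31^1 ≡ 31 (mod 49)
31^2 ≡ 30 (mod 49)
31^3 ≡ 48 (mod 49)
31^6 ≡ 1 (mod 49) ✓
Thus |⟨31⟩| = ord(31) = 6.
[(Z/49Z)^× : ⟨31⟩] = 42/6 = 7.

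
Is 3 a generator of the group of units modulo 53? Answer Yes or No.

φ(53) = 53 − 1 = 52 = 2^2 · 13.
Test 3^(52/q) mod 53 for each prime factor q of 52:
3^26 ≡ 52 (mod 53)  [q = 2: ≢ 1 ✓]
3^4 ≡ 28 (mod 53)  [q = 13: ≢ 1 ✓]
Every test exponent gives a nontrivial residue, hence 3 generates the full group.

Yes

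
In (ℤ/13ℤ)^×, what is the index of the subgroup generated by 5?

3

Since 5 ∈ (Z/13Z)^×, its order divides φ(13) = 13 − 1 = 12 = 2^2 · 3.
Divisors of 12: 1, 2, 3, 4, 6, 12.
Check 5^d mod 13 for each divisor in increasing order:
5^1 ≡ 5
5^2 ≡ 12
5^3 ≡ 8
5^4 ≡ 1
So ord_13(5) = 4, hence |⟨5⟩| = 4.
Index = |(Z/13Z)^×| / |⟨5⟩| = 12 / 4 = 3.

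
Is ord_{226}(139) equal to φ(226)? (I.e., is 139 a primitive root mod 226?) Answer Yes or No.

No

φ(226) = φ(2)·φ(113) = 1·112 = 112 = 2^4 · 7.
An element g generates (Z/226Z)^× iff g^(112/q) ≢ 1 (mod 226) for each prime q ∈ {2, 7}.
139^56 ≡ 1 (mod 226)  [q = 2: ≡ 1 ✗]
139^16 ≡ 143 (mod 226)  [q = 7: ≢ 1 ✓]
139^56 ≡ 1 shows ord(139) | 56, strictly less than φ(226); not a primitive root.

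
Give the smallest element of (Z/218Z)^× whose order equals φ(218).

11

φ(218) = φ(2)·φ(109) = 1·108 = 108 = 2^2 · 3^3.
Test candidates g = 2, 3, … against the prime factors q ∈ {2, 3} of φ(218): g is a generator iff g^(108/q) ≢ 1 for every such q.
g = 2: gcd(2, 218) = 2 > 1, not a unit — skip.
g = 3: 3^54 ≡ 1 — hits 1, so not a primitive root.
g = 4: gcd(4, 218) = 2 > 1, not a unit — skip.
g = 5: 5^54 ≡ 1 — hits 1, so not a primitive root.
g = 6: gcd(6, 218) = 2 > 1, not a unit — skip.
g = 7: 7^54 ≡ 1 — hits 1, so not a primitive root.
g = 8: gcd(8, 218) = 2 > 1, not a unit — skip.
g = 9: 9^54 ≡ 1 — hits 1, so not a primitive root.
g = 10: gcd(10, 218) = 2 > 1, not a unit — skip.
g = 11: 11^54 ≡ 217; 11^36 ≡ 45 — none is 1, so 11 is a primitive root.
The smallest primitive root modulo 218 is 11.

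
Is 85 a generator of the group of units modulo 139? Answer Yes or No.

Yes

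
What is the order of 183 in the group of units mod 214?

53

Since 183 ∈ (Z/214Z)^×, its order divides φ(214) = φ(2)·φ(107) = 1·106 = 106 = 2 · 53.
Divisors of 106: 1, 2, 53, 106.
Evaluate successive powers at the divisors of 106:
183^1 ≡ 183
183^2 ≡ 105
183^53 ≡ 1
Hence ord(183) = 53.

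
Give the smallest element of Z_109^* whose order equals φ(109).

φ(109) = 109 − 1 = 108 = 2^2 · 3^3.
Test candidates g = 2, 3, … against the prime factors q ∈ {2, 3} of φ(109): g is a generator iff g^(108/q) ≢ 1 for every such q.
g = 2: 2^54 ≡ 108; 2^36 ≡ 1 — hits 1, so not a primitive root.
g = 3: 3^54 ≡ 1 — hits 1, so not a primitive root.
g = 4: 4^54 ≡ 1 — hits 1, so not a primitive root.
g = 5: 5^54 ≡ 1 — hits 1, so not a primitive root.
g = 6: 6^54 ≡ 108; 6^36 ≡ 63 — none is 1, so 6 is a primitive root.
The smallest primitive root modulo 109 is 6.

6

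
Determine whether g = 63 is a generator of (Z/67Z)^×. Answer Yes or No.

Yes

φ(67) = 67 − 1 = 66 = 2 · 3 · 11.
An element g generates (Z/67Z)^× iff g^(66/q) ≢ 1 (mod 67) for each prime q ∈ {2, 3, 11}.
63^33 ≡ 66 (mod 67)  [q = 2: ≢ 1 ✓]
63^22 ≡ 29 (mod 67)  [q = 3: ≢ 1 ✓]
63^6 ≡ 9 (mod 67)  [q = 11: ≢ 1 ✓]
Every test exponent gives a nontrivial residue, hence 63 generates the full group.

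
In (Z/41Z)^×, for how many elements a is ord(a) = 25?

0

φ(41) = 41 − 1 = 40 = 2^3 · 5.
In a cyclic group of order 40, there are φ(d) elements of order d for each divisor d of 40, and zero for non-divisors.
25 does not divide 40, so no element of (Z/41Z)^× has order 25.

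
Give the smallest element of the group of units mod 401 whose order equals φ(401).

3

φ(401) = 401 − 1 = 400 = 2^4 · 5^2.
Test candidates g = 2, 3, … against the prime factors q ∈ {2, 5} of φ(401): g is a generator iff g^(400/q) ≢ 1 for every such q.
g = 2: 2^200 ≡ 1 — hits 1, so not a primitive root.
g = 3: 3^200 ≡ 400; 3^80 ≡ 72 — none is 1, so 3 is a primitive root.
Hence the least primitive root of 401 is 3.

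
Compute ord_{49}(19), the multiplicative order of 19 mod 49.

The order of 19 must divide φ(49) = φ(7^2) = 7·(7−1) = 42 = 2 · 3 · 7.
Divisors of 42: 1, 2, 3, 6, 7, 14, 21, 42.
Check 19^d mod 49 for each divisor in increasing order:
19^1 ≡ 19
19^2 ≡ 18
19^3 ≡ 48
19^6 ≡ 1
Therefore the multiplicative order of 19 modulo 49 is 6.

6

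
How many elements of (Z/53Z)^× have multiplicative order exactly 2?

1

φ(53) = 53 − 1 = 52 = 2^2 · 13.
Since (Z/53Z)^× is cyclic of order 52, the number of elements of order d is φ(d) when d | 52 and 0 otherwise.
2 | 52, and φ(2) = 2 − 1 = 1.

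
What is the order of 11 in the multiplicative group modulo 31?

30

Since 11 ∈ (Z/31Z)^×, its order divides φ(31) = 31 − 1 = 30 = 2 · 3 · 5.
Divisors of 30: 1, 2, 3, 5, 6, 10, 15, 30.
Check 11^d mod 31 for each divisor in increasing order:
11^1 ≡ 11 (mod 31)
11^2 ≡ 28 (mod 31)
11^3 ≡ 29 (mod 31)
11^5 ≡ 6 (mod 31)
11^6 ≡ 4 (mod 31)
11^10 ≡ 5 (mod 31)
11^15 ≡ 30 (mod 31)
11^30 ≡ 1 (mod 31) ✓
The smallest such exponent is 30, so the order of 11 is 30.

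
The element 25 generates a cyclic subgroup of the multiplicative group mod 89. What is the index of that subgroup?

4

By Lagrange's theorem, ord_89(25) divides φ(89) = 89 − 1 = 88 = 2^3 · 11.
Divisors of 88: 1, 2, 4, 8, 11, 22, 44, 88.
Check 25^d mod 89 for each divisor in increasing order:
25^1 ≡ 25
25^2 ≡ 2
25^4 ≡ 4
25^8 ≡ 16
25^11 ≡ 88
25^22 ≡ 1
Thus |⟨25⟩| = ord(25) = 22.
The index is φ(89) / ord(25) = 88 / 22 = 4.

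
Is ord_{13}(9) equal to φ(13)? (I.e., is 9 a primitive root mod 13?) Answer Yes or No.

φ(13) = 13 − 1 = 12 = 2^2 · 3.
Test 9^(12/q) mod 13 for each prime factor q of 12:
9^6 ≡ 1 (mod 13)  [q = 2: ≡ 1 ✗]
9^4 ≡ 9 (mod 13)  [q = 3: ≢ 1 ✓]
Since 9^6 ≡ 1, the order of 9 divides 6 < 12, so 9 is not a primitive root.

No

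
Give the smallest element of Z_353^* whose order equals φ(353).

3

φ(353) = 353 − 1 = 352 = 2^5 · 11.
Test candidates g = 2, 3, … against the prime factors q ∈ {2, 11} of φ(353): g is a generator iff g^(352/q) ≢ 1 for every such q.
g = 2: 2^176 ≡ 1 — hits 1, so not a primitive root.
g = 3: 3^176 ≡ 352; 3^32 ≡ 140 — none is 1, so 3 is a primitive root.
The smallest primitive root modulo 353 is 3.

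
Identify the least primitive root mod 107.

2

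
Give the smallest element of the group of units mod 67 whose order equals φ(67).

φ(67) = 67 − 1 = 66 = 2 · 3 · 11.
g is a primitive root iff g^(66/q) ≢ 1 (mod 67) for each prime q ∈ {2, 3, 11}.
g = 2: 2^33 ≡ 66; 2^22 ≡ 37; 2^6 ≡ 64 — none is 1, so 2 is a primitive root.
Hence the least primitive root of 67 is 2.

2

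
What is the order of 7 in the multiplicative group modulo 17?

16

ord(7) | φ(17) = 17 − 1 = 16 = 2^4.
Divisors of 16: 1, 2, 4, 8, 16.
Test each divisor d:
7^1 ≡ 7
7^2 ≡ 15
7^4 ≡ 4
7^8 ≡ 16
7^16 ≡ 1
The smallest such exponent is 16, so the order of 7 is 16.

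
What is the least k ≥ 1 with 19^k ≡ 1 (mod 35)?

6

ord(19) | φ(35) = φ(5·7) = (5−1)·(7−1) = 4·6 = 24 = 2^3 · 3.
Divisors of 24: 1, 2, 3, 4, 6, 8, 12, 24.
Evaluate successive powers at the divisors of 24:
19^1 ≡ 19 (mod 35)
19^2 ≡ 11 (mod 35)
19^3 ≡ 34 (mod 35)
19^4 ≡ 16 (mod 35)
19^6 ≡ 1 (mod 35) ✓
Therefore the multiplicative order of 19 modulo 35 is 6.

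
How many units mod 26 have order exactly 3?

2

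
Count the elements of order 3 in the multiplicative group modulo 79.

φ(79) = 79 − 1 = 78 = 2 · 3 · 13.
Since (Z/79Z)^× is cyclic of order 78, the number of elements of order d is φ(d) when d | 78 and 0 otherwise.
3 | 78, and φ(3) = 3 − 1 = 2.

2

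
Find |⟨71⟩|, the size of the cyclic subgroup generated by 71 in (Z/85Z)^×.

16

ord(71) | φ(85) = φ(5·17) = (5−1)·(17−1) = 4·16 = 64 = 2^6.
Divisors of 64: 1, 2, 4, 8, 16, 32, 64.
Compute 71^d (mod 85) for the divisors d until we hit 1:
71^1 ≡ 71
71^2 ≡ 26
71^4 ≡ 81
71^8 ≡ 16
71^16 ≡ 1
Therefore the multiplicative order of 71 modulo 85 is 16.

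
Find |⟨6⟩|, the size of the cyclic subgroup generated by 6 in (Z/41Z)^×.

Since 6 ∈ (Z/41Z)^×, its order divides φ(41) = 41 − 1 = 40 = 2^3 · 5.
Divisors of 40: 1, 2, 4, 5, 8, 10, 20, 40.
Check 6^d mod 41 for each divisor in increasing order:
6^1 ≡ 6
6^2 ≡ 36
6^4 ≡ 25
6^5 ≡ 27
6^8 ≡ 10
6^10 ≡ 32
6^20 ≡ 40
6^40 ≡ 1
So ord_41(6) = 40.

40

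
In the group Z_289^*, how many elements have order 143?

0

φ(289) = φ(17^2) = 17·(17−1) = 272 = 2^4 · 17.
(Z/289Z)^× is cyclic (|G| = 272); a cyclic group of order m has exactly φ(d) elements of each order d | m, and none otherwise.
143 does not divide 272, so no element of (Z/289Z)^× has order 143.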